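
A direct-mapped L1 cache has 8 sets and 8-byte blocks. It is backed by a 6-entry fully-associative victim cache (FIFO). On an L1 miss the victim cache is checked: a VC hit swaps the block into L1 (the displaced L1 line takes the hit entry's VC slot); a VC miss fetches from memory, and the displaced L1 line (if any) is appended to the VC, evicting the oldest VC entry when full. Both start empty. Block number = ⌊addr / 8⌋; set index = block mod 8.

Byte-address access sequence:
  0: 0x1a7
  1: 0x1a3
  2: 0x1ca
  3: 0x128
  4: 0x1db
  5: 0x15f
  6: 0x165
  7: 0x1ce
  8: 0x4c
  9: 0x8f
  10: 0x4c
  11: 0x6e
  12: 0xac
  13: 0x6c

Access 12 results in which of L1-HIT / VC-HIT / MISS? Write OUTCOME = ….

OUTCOME = MISS

  [0] addr=0x1a7 blk=52 s=4: MISS | VC []
  [1] addr=0x1a3 blk=52 s=4: L1-HIT | VC []
  [2] addr=0x1ca blk=57 s=1: MISS | VC []
  [3] addr=0x128 blk=37 s=5: MISS | VC []
  [4] addr=0x1db blk=59 s=3: MISS | VC []
  [5] addr=0x15f blk=43 s=3: MISS | VC [59]
  [6] addr=0x165 blk=44 s=4: MISS | VC [59, 52]
  [7] addr=0x1ce blk=57 s=1: L1-HIT | VC [59, 52]
  [8] addr=0x4c blk=9 s=1: MISS | VC [59, 52, 57]
  [9] addr=0x8f blk=17 s=1: MISS | VC [59, 52, 57, 9]
  [10] addr=0x4c blk=9 s=1: VC-HIT | VC [59, 52, 57, 17]
  [11] addr=0x6e blk=13 s=5: MISS | VC [59, 52, 57, 17, 37]
  [12] addr=0xac blk=21 s=5: MISS | VC [59, 52, 57, 17, 37, 13]
  [13] addr=0x6c blk=13 s=5: VC-HIT | VC [59, 52, 57, 17, 37, 21]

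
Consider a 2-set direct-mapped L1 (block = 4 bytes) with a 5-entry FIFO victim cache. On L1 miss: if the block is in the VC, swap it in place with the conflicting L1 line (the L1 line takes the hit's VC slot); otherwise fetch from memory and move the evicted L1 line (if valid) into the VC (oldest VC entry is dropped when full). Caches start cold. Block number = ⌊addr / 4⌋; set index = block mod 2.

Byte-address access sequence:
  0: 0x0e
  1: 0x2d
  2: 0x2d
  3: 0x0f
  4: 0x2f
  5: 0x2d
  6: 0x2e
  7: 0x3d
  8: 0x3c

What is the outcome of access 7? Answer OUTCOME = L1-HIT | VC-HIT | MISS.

#0 0xe→b3/s1 MISS; vc=[]
#1 0x2d→b11/s1 MISS; vc=[3]
#2 0x2d→b11/s1 L1-HIT; vc=[3]
#3 0xf→b3/s1 VC-HIT; vc=[11]
#4 0x2f→b11/s1 VC-HIT; vc=[3]
#5 0x2d→b11/s1 L1-HIT; vc=[3]
#6 0x2e→b11/s1 L1-HIT; vc=[3]
#7 0x3d→b15/s1 MISS; vc=[3,11]
#8 0x3c→b15/s1 L1-HIT; vc=[3,11]

OUTCOME = MISS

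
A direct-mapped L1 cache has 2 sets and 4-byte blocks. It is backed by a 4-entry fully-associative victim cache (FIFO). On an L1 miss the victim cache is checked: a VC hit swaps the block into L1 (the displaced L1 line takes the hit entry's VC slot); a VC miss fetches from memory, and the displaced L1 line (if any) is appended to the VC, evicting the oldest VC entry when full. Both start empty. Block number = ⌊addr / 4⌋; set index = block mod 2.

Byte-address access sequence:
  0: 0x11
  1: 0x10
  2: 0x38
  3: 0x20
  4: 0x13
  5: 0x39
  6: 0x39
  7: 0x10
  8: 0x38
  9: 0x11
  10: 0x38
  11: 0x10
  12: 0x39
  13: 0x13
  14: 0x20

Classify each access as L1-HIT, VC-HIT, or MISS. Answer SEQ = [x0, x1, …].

  [0] addr=0x11 blk=4 s=0: MISS | VC []
  [1] addr=0x10 blk=4 s=0: L1-HIT | VC []
  [2] addr=0x38 blk=14 s=0: MISS | VC [4]
  [3] addr=0x20 blk=8 s=0: MISS | VC [4, 14]
  [4] addr=0x13 blk=4 s=0: VC-HIT | VC [8, 14]
  [5] addr=0x39 blk=14 s=0: VC-HIT | VC [8, 4]
  [6] addr=0x39 blk=14 s=0: L1-HIT | VC [8, 4]
  [7] addr=0x10 blk=4 s=0: VC-HIT | VC [8, 14]
  [8] addr=0x38 blk=14 s=0: VC-HIT | VC [8, 4]
  [9] addr=0x11 blk=4 s=0: VC-HIT | VC [8, 14]
  [10] addr=0x38 blk=14 s=0: VC-HIT | VC [8, 4]
  [11] addr=0x10 blk=4 s=0: VC-HIT | VC [8, 14]
  [12] addr=0x39 blk=14 s=0: VC-HIT | VC [8, 4]
  [13] addr=0x13 blk=4 s=0: VC-HIT | VC [8, 14]
  [14] addr=0x20 blk=8 s=0: VC-HIT | VC [4, 14]

SEQ = [MISS, L1-HIT, MISS, MISS, VC-HIT, VC-HIT, L1-HIT, VC-HIT, VC-HIT, VC-HIT, VC-HIT, VC-HIT, VC-HIT, VC-HIT, VC-HIT]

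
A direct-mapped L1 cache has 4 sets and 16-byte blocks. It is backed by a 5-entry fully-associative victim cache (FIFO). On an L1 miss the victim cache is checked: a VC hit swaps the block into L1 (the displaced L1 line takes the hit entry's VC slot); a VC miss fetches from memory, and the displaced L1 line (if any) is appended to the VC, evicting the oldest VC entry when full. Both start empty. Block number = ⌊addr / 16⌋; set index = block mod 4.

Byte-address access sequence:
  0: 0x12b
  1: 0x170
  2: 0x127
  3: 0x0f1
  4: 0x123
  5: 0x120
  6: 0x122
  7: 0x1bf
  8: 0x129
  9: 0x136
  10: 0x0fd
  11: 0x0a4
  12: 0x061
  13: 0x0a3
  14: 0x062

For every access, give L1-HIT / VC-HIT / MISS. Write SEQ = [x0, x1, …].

SEQ = [MISS, MISS, L1-HIT, MISS, L1-HIT, L1-HIT, L1-HIT, MISS, L1-HIT, MISS, VC-HIT, MISS, MISS, VC-HIT, VC-HIT]

#0 0x12b→b18/s2 MISS; vc=[]
#1 0x170→b23/s3 MISS; vc=[]
#2 0x127→b18/s2 L1-HIT; vc=[]
#3 0xf1→b15/s3 MISS; vc=[23]
#4 0x123→b18/s2 L1-HIT; vc=[23]
#5 0x120→b18/s2 L1-HIT; vc=[23]
#6 0x122→b18/s2 L1-HIT; vc=[23]
#7 0x1bf→b27/s3 MISS; vc=[23,15]
#8 0x129→b18/s2 L1-HIT; vc=[23,15]
#9 0x136→b19/s3 MISS; vc=[23,15,27]
#10 0xfd→b15/s3 VC-HIT; vc=[23,19,27]
#11 0xa4→b10/s2 MISS; vc=[23,19,27,18]
#12 0x61→b6/s2 MISS; vc=[23,19,27,18,10]
#13 0xa3→b10/s2 VC-HIT; vc=[23,19,27,18,6]
#14 0x62→b6/s2 VC-HIT; vc=[23,19,27,18,10]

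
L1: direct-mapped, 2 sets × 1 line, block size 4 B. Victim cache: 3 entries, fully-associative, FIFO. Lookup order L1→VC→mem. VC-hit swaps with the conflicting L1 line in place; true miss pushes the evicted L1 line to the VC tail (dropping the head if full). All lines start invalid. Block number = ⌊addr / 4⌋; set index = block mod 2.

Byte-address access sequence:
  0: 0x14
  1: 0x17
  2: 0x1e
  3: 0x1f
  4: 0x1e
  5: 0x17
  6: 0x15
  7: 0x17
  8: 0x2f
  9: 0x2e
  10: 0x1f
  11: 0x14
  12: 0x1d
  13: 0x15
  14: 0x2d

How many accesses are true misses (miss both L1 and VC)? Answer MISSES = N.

MISSES = 3

#0 0x14→b5/s1 MISS; vc=[]
#1 0x17→b5/s1 L1-HIT; vc=[]
#2 0x1e→b7/s1 MISS; vc=[5]
#3 0x1f→b7/s1 L1-HIT; vc=[5]
#4 0x1e→b7/s1 L1-HIT; vc=[5]
#5 0x17→b5/s1 VC-HIT; vc=[7]
#6 0x15→b5/s1 L1-HIT; vc=[7]
#7 0x17→b5/s1 L1-HIT; vc=[7]
#8 0x2f→b11/s1 MISS; vc=[7,5]
#9 0x2e→b11/s1 L1-HIT; vc=[7,5]
#10 0x1f→b7/s1 VC-HIT; vc=[11,5]
#11 0x14→b5/s1 VC-HIT; vc=[11,7]
#12 0x1d→b7/s1 VC-HIT; vc=[11,5]
#13 0x15→b5/s1 VC-HIT; vc=[11,7]
#14 0x2d→b11/s1 VC-HIT; vc=[5,7]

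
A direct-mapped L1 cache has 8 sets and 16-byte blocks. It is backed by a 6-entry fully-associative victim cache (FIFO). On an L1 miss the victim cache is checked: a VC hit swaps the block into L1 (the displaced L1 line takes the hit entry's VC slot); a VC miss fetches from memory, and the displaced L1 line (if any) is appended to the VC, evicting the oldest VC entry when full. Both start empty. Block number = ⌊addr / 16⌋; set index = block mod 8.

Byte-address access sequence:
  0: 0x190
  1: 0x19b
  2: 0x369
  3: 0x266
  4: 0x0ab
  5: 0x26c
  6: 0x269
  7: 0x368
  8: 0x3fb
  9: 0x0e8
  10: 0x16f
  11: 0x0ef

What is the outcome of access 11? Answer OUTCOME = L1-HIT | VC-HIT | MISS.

0: 0x190 (blk 25, set 1) → MISS  vc=[]
1: 0x19b (blk 25, set 1) → L1-HIT  vc=[]
2: 0x369 (blk 54, set 6) → MISS  vc=[]
3: 0x266 (blk 38, set 6) → MISS  vc=[54]
4: 0xab (blk 10, set 2) → MISS  vc=[54]
5: 0x26c (blk 38, set 6) → L1-HIT  vc=[54]
6: 0x269 (blk 38, set 6) → L1-HIT  vc=[54]
7: 0x368 (blk 54, set 6) → VC-HIT  vc=[38]
8: 0x3fb (blk 63, set 7) → MISS  vc=[38]
9: 0xe8 (blk 14, set 6) → MISS  vc=[38, 54]
10: 0x16f (blk 22, set 6) → MISS  vc=[38, 54, 14]
11: 0xef (blk 14, set 6) → VC-HIT  vc=[38, 54, 22]

OUTCOME = VC-HIT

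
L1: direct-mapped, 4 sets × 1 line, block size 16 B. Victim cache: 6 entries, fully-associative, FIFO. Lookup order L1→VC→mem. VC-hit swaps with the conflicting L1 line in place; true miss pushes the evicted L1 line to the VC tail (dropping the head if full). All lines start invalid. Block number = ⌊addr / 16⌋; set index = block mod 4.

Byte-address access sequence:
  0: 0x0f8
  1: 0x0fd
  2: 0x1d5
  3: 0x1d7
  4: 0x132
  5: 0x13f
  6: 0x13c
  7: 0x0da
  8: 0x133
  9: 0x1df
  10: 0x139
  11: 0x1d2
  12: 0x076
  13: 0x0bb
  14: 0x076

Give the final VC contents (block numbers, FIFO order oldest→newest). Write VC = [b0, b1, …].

VC = [15, 13, 19, 11]

#0 0xf8→b15/s3 MISS; vc=[]
#1 0xfd→b15/s3 L1-HIT; vc=[]
#2 0x1d5→b29/s1 MISS; vc=[]
#3 0x1d7→b29/s1 L1-HIT; vc=[]
#4 0x132→b19/s3 MISS; vc=[15]
#5 0x13f→b19/s3 L1-HIT; vc=[15]
#6 0x13c→b19/s3 L1-HIT; vc=[15]
#7 0xda→b13/s1 MISS; vc=[15,29]
#8 0x133→b19/s3 L1-HIT; vc=[15,29]
#9 0x1df→b29/s1 VC-HIT; vc=[15,13]
#10 0x139→b19/s3 L1-HIT; vc=[15,13]
#11 0x1d2→b29/s1 L1-HIT; vc=[15,13]
#12 0x76→b7/s3 MISS; vc=[15,13,19]
#13 0xbb→b11/s3 MISS; vc=[15,13,19,7]
#14 0x76→b7/s3 VC-HIT; vc=[15,13,19,11]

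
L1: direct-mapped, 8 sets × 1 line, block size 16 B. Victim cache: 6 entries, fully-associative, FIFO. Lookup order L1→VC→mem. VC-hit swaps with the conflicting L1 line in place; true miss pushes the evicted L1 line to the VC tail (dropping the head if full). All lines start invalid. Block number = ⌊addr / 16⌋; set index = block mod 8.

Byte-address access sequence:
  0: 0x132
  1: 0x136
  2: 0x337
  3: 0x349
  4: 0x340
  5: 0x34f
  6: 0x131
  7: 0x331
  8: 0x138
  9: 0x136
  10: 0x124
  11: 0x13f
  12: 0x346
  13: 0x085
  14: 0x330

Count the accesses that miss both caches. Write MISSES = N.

MISSES = 5

0: 0x132 (blk 19, set 3) → MISS  vc=[]
1: 0x136 (blk 19, set 3) → L1-HIT  vc=[]
2: 0x337 (blk 51, set 3) → MISS  vc=[19]
3: 0x349 (blk 52, set 4) → MISS  vc=[19]
4: 0x340 (blk 52, set 4) → L1-HIT  vc=[19]
5: 0x34f (blk 52, set 4) → L1-HIT  vc=[19]
6: 0x131 (blk 19, set 3) → VC-HIT  vc=[51]
7: 0x331 (blk 51, set 3) → VC-HIT  vc=[19]
8: 0x138 (blk 19, set 3) → VC-HIT  vc=[51]
9: 0x136 (blk 19, set 3) → L1-HIT  vc=[51]
10: 0x124 (blk 18, set 2) → MISS  vc=[51]
11: 0x13f (blk 19, set 3) → L1-HIT  vc=[51]
12: 0x346 (blk 52, set 4) → L1-HIT  vc=[51]
13: 0x85 (blk 8, set 0) → MISS  vc=[51]
14: 0x330 (blk 51, set 3) → VC-HIT  vc=[19]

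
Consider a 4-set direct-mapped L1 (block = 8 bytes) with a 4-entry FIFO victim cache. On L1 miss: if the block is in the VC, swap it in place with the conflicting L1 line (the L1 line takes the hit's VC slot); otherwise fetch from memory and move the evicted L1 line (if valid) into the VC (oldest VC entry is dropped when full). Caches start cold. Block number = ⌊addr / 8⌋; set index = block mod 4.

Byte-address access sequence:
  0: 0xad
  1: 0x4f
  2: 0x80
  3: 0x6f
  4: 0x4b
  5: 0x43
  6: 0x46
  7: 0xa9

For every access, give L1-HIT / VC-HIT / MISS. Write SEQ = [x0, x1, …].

SEQ = [MISS, MISS, MISS, MISS, VC-HIT, MISS, L1-HIT, VC-HIT]

0: 0xad (blk 21, set 1) → MISS  vc=[]
1: 0x4f (blk 9, set 1) → MISS  vc=[21]
2: 0x80 (blk 16, set 0) → MISS  vc=[21]
3: 0x6f (blk 13, set 1) → MISS  vc=[21, 9]
4: 0x4b (blk 9, set 1) → VC-HIT  vc=[21, 13]
5: 0x43 (blk 8, set 0) → MISS  vc=[21, 13, 16]
6: 0x46 (blk 8, set 0) → L1-HIT  vc=[21, 13, 16]
7: 0xa9 (blk 21, set 1) → VC-HIT  vc=[9, 13, 16]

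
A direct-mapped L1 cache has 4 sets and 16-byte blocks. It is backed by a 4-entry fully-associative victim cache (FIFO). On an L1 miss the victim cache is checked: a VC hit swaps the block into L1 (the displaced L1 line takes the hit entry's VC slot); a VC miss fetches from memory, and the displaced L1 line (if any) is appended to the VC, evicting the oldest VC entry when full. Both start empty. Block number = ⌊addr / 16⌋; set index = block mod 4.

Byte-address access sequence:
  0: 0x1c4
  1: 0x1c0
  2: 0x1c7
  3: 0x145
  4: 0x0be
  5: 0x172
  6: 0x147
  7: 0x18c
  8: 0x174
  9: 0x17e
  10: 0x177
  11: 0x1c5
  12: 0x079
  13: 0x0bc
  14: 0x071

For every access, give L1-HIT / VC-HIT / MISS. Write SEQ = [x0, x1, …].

SEQ = [MISS, L1-HIT, L1-HIT, MISS, MISS, MISS, L1-HIT, MISS, L1-HIT, L1-HIT, L1-HIT, VC-HIT, MISS, VC-HIT, VC-HIT]

#0 0x1c4→b28/s0 MISS; vc=[]
#1 0x1c0→b28/s0 L1-HIT; vc=[]
#2 0x1c7→b28/s0 L1-HIT; vc=[]
#3 0x145→b20/s0 MISS; vc=[28]
#4 0xbe→b11/s3 MISS; vc=[28]
#5 0x172→b23/s3 MISS; vc=[28,11]
#6 0x147→b20/s0 L1-HIT; vc=[28,11]
#7 0x18c→b24/s0 MISS; vc=[28,11,20]
#8 0x174→b23/s3 L1-HIT; vc=[28,11,20]
#9 0x17e→b23/s3 L1-HIT; vc=[28,11,20]
#10 0x177→b23/s3 L1-HIT; vc=[28,11,20]
#11 0x1c5→b28/s0 VC-HIT; vc=[24,11,20]
#12 0x79→b7/s3 MISS; vc=[24,11,20,23]
#13 0xbc→b11/s3 VC-HIT; vc=[24,7,20,23]
#14 0x71→b7/s3 VC-HIT; vc=[24,11,20,23]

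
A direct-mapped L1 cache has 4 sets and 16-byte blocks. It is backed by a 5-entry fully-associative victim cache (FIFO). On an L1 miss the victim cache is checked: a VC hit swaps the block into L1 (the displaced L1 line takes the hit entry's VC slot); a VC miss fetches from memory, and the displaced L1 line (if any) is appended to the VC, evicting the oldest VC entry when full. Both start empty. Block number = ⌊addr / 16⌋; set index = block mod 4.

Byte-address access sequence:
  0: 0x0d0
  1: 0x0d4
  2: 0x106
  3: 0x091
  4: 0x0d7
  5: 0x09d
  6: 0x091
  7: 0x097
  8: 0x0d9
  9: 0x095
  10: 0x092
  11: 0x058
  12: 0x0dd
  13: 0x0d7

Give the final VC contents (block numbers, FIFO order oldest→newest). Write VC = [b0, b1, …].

VC = [5, 9]

  [0] addr=0xd0 blk=13 s=1: MISS | VC []
  [1] addr=0xd4 blk=13 s=1: L1-HIT | VC []
  [2] addr=0x106 blk=16 s=0: MISS | VC []
  [3] addr=0x91 blk=9 s=1: MISS | VC [13]
  [4] addr=0xd7 blk=13 s=1: VC-HIT | VC [9]
  [5] addr=0x9d blk=9 s=1: VC-HIT | VC [13]
  [6] addr=0x91 blk=9 s=1: L1-HIT | VC [13]
  [7] addr=0x97 blk=9 s=1: L1-HIT | VC [13]
  [8] addr=0xd9 blk=13 s=1: VC-HIT | VC [9]
  [9] addr=0x95 blk=9 s=1: VC-HIT | VC [13]
  [10] addr=0x92 blk=9 s=1: L1-HIT | VC [13]
  [11] addr=0x58 blk=5 s=1: MISS | VC [13, 9]
  [12] addr=0xdd blk=13 s=1: VC-HIT | VC [5, 9]
  [13] addr=0xd7 blk=13 s=1: L1-HIT | VC [5, 9]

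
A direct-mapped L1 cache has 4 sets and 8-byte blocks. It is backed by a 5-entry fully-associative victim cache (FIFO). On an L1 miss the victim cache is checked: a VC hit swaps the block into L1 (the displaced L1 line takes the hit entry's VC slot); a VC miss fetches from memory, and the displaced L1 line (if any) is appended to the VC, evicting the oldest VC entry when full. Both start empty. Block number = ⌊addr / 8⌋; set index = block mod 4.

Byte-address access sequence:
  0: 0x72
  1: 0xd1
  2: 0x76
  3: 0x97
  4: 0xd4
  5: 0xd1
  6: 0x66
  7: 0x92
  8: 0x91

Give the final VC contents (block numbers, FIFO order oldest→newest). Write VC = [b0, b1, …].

VC = [26, 14]

#0 0x72→b14/s2 MISS; vc=[]
#1 0xd1→b26/s2 MISS; vc=[14]
#2 0x76→b14/s2 VC-HIT; vc=[26]
#3 0x97→b18/s2 MISS; vc=[26,14]
#4 0xd4→b26/s2 VC-HIT; vc=[18,14]
#5 0xd1→b26/s2 L1-HIT; vc=[18,14]
#6 0x66→b12/s0 MISS; vc=[18,14]
#7 0x92→b18/s2 VC-HIT; vc=[26,14]
#8 0x91→b18/s2 L1-HIT; vc=[26,14]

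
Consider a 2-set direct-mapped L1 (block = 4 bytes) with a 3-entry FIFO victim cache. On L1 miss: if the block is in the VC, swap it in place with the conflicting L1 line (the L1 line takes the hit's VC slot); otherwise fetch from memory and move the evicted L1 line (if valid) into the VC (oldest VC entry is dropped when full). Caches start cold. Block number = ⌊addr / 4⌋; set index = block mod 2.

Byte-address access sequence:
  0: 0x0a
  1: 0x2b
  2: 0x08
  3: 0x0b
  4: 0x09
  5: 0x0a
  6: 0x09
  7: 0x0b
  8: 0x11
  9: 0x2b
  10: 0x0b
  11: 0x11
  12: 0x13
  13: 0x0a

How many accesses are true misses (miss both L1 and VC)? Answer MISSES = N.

MISSES = 3

#0 0xa→b2/s0 MISS; vc=[]
#1 0x2b→b10/s0 MISS; vc=[2]
#2 0x8→b2/s0 VC-HIT; vc=[10]
#3 0xb→b2/s0 L1-HIT; vc=[10]
#4 0x9→b2/s0 L1-HIT; vc=[10]
#5 0xa→b2/s0 L1-HIT; vc=[10]
#6 0x9→b2/s0 L1-HIT; vc=[10]
#7 0xb→b2/s0 L1-HIT; vc=[10]
#8 0x11→b4/s0 MISS; vc=[10,2]
#9 0x2b→b10/s0 VC-HIT; vc=[4,2]
#10 0xb→b2/s0 VC-HIT; vc=[4,10]
#11 0x11→b4/s0 VC-HIT; vc=[2,10]
#12 0x13→b4/s0 L1-HIT; vc=[2,10]
#13 0xa→b2/s0 VC-HIT; vc=[4,10]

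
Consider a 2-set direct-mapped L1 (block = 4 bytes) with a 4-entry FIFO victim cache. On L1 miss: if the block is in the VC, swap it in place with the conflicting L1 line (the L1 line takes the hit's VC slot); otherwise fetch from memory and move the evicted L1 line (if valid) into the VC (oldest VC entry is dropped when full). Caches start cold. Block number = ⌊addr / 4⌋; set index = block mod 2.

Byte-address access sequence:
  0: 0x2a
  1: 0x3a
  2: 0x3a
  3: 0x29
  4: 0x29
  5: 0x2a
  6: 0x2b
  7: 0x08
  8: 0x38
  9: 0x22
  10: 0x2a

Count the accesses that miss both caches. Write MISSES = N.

MISSES = 4

0: 0x2a (blk 10, set 0) → MISS  vc=[]
1: 0x3a (blk 14, set 0) → MISS  vc=[10]
2: 0x3a (blk 14, set 0) → L1-HIT  vc=[10]
3: 0x29 (blk 10, set 0) → VC-HIT  vc=[14]
4: 0x29 (blk 10, set 0) → L1-HIT  vc=[14]
5: 0x2a (blk 10, set 0) → L1-HIT  vc=[14]
6: 0x2b (blk 10, set 0) → L1-HIT  vc=[14]
7: 0x8 (blk 2, set 0) → MISS  vc=[14, 10]
8: 0x38 (blk 14, set 0) → VC-HIT  vc=[2, 10]
9: 0x22 (blk 8, set 0) → MISS  vc=[2, 10, 14]
10: 0x2a (blk 10, set 0) → VC-HIT  vc=[2, 8, 14]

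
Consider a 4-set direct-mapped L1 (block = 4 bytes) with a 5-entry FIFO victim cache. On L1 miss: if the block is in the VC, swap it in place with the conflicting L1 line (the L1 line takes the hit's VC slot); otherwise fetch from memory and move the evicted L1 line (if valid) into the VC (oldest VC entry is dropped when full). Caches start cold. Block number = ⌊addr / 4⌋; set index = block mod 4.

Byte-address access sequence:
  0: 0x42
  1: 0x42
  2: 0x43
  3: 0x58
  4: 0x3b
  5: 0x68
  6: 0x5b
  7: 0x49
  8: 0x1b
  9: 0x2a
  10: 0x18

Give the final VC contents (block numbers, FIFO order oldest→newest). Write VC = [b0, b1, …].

#0 0x42→b16/s0 MISS; vc=[]
#1 0x42→b16/s0 L1-HIT; vc=[]
#2 0x43→b16/s0 L1-HIT; vc=[]
#3 0x58→b22/s2 MISS; vc=[]
#4 0x3b→b14/s2 MISS; vc=[22]
#5 0x68→b26/s2 MISS; vc=[22,14]
#6 0x5b→b22/s2 VC-HIT; vc=[26,14]
#7 0x49→b18/s2 MISS; vc=[26,14,22]
#8 0x1b→b6/s2 MISS; vc=[26,14,22,18]
#9 0x2a→b10/s2 MISS; vc=[26,14,22,18,6]
#10 0x18→b6/s2 VC-HIT; vc=[26,14,22,18,10]

VC = [26, 14, 22, 18, 10]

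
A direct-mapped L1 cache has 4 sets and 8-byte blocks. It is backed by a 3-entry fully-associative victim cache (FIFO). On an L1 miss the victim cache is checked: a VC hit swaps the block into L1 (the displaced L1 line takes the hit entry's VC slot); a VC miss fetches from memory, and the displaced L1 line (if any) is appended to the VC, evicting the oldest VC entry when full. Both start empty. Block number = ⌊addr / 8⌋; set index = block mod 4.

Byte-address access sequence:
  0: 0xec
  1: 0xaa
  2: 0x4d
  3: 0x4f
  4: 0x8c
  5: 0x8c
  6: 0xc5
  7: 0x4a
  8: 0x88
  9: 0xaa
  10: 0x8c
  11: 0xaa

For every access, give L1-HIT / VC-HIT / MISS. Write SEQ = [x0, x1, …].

0: 0xec (blk 29, set 1) → MISS  vc=[]
1: 0xaa (blk 21, set 1) → MISS  vc=[29]
2: 0x4d (blk 9, set 1) → MISS  vc=[29, 21]
3: 0x4f (blk 9, set 1) → L1-HIT  vc=[29, 21]
4: 0x8c (blk 17, set 1) → MISS  vc=[29, 21, 9]
5: 0x8c (blk 17, set 1) → L1-HIT  vc=[29, 21, 9]
6: 0xc5 (blk 24, set 0) → MISS  vc=[29, 21, 9]
7: 0x4a (blk 9, set 1) → VC-HIT  vc=[29, 21, 17]
8: 0x88 (blk 17, set 1) → VC-HIT  vc=[29, 21, 9]
9: 0xaa (blk 21, set 1) → VC-HIT  vc=[29, 17, 9]
10: 0x8c (blk 17, set 1) → VC-HIT  vc=[29, 21, 9]
11: 0xaa (blk 21, set 1) → VC-HIT  vc=[29, 17, 9]

SEQ = [MISS, MISS, MISS, L1-HIT, MISS, L1-HIT, MISS, VC-HIT, VC-HIT, VC-HIT, VC-HIT, VC-HIT]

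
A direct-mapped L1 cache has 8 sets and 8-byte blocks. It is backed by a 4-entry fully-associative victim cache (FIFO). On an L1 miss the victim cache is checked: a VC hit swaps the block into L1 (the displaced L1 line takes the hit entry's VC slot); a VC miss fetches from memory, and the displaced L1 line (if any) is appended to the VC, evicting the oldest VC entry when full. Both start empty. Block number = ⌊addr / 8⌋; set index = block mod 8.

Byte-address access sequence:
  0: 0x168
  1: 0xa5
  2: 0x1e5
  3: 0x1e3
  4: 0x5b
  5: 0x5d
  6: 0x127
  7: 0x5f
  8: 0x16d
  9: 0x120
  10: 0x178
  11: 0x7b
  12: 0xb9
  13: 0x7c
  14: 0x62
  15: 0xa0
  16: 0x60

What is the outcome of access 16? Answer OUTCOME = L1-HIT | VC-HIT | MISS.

OUTCOME = VC-HIT

  [0] addr=0x168 blk=45 s=5: MISS | VC []
  [1] addr=0xa5 blk=20 s=4: MISS | VC []
  [2] addr=0x1e5 blk=60 s=4: MISS | VC [20]
  [3] addr=0x1e3 blk=60 s=4: L1-HIT | VC [20]
  [4] addr=0x5b blk=11 s=3: MISS | VC [20]
  [5] addr=0x5d blk=11 s=3: L1-HIT | VC [20]
  [6] addr=0x127 blk=36 s=4: MISS | VC [20, 60]
  [7] addr=0x5f blk=11 s=3: L1-HIT | VC [20, 60]
  [8] addr=0x16d blk=45 s=5: L1-HIT | VC [20, 60]
  [9] addr=0x120 blk=36 s=4: L1-HIT | VC [20, 60]
  [10] addr=0x178 blk=47 s=7: MISS | VC [20, 60]
  [11] addr=0x7b blk=15 s=7: MISS | VC [20, 60, 47]
  [12] addr=0xb9 blk=23 s=7: MISS | VC [20, 60, 47, 15]
  [13] addr=0x7c blk=15 s=7: VC-HIT | VC [20, 60, 47, 23]
  [14] addr=0x62 blk=12 s=4: MISS | VC [60, 47, 23, 36]
  [15] addr=0xa0 blk=20 s=4: MISS | VC [47, 23, 36, 12]
  [16] addr=0x60 blk=12 s=4: VC-HIT | VC [47, 23, 36, 20]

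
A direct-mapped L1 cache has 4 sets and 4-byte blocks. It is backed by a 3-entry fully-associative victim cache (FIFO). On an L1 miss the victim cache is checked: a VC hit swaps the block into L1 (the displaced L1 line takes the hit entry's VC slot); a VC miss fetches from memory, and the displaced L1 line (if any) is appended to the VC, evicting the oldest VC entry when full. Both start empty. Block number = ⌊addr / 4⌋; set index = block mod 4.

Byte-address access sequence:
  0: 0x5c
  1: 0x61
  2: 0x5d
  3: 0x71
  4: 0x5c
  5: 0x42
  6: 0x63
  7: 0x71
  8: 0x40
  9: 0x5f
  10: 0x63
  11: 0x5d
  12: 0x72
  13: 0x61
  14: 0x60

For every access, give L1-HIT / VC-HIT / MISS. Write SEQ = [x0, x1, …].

SEQ = [MISS, MISS, L1-HIT, MISS, L1-HIT, MISS, VC-HIT, VC-HIT, VC-HIT, L1-HIT, VC-HIT, L1-HIT, VC-HIT, VC-HIT, L1-HIT]

  [0] addr=0x5c blk=23 s=3: MISS | VC []
  [1] addr=0x61 blk=24 s=0: MISS | VC []
  [2] addr=0x5d blk=23 s=3: L1-HIT | VC []
  [3] addr=0x71 blk=28 s=0: MISS | VC [24]
  [4] addr=0x5c blk=23 s=3: L1-HIT | VC [24]
  [5] addr=0x42 blk=16 s=0: MISS | VC [24, 28]
  [6] addr=0x63 blk=24 s=0: VC-HIT | VC [16, 28]
  [7] addr=0x71 blk=28 s=0: VC-HIT | VC [16, 24]
  [8] addr=0x40 blk=16 s=0: VC-HIT | VC [28, 24]
  [9] addr=0x5f blk=23 s=3: L1-HIT | VC [28, 24]
  [10] addr=0x63 blk=24 s=0: VC-HIT | VC [28, 16]
  [11] addr=0x5d blk=23 s=3: L1-HIT | VC [28, 16]
  [12] addr=0x72 blk=28 s=0: VC-HIT | VC [24, 16]
  [13] addr=0x61 blk=24 s=0: VC-HIT | VC [28, 16]
  [14] addr=0x60 blk=24 s=0: L1-HIT | VC [28, 16]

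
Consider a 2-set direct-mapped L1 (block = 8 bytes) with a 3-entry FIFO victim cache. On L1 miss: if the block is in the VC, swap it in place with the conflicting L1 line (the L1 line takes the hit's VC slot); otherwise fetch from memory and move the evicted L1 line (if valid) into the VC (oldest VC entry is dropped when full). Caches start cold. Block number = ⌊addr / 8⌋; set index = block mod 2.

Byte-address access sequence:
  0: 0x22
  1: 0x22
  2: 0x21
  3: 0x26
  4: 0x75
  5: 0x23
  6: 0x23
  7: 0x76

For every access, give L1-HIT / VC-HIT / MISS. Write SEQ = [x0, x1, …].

0: 0x22 (blk 4, set 0) → MISS  vc=[]
1: 0x22 (blk 4, set 0) → L1-HIT  vc=[]
2: 0x21 (blk 4, set 0) → L1-HIT  vc=[]
3: 0x26 (blk 4, set 0) → L1-HIT  vc=[]
4: 0x75 (blk 14, set 0) → MISS  vc=[4]
5: 0x23 (blk 4, set 0) → VC-HIT  vc=[14]
6: 0x23 (blk 4, set 0) → L1-HIT  vc=[14]
7: 0x76 (blk 14, set 0) → VC-HIT  vc=[4]

SEQ = [MISS, L1-HIT, L1-HIT, L1-HIT, MISS, VC-HIT, L1-HIT, VC-HIT]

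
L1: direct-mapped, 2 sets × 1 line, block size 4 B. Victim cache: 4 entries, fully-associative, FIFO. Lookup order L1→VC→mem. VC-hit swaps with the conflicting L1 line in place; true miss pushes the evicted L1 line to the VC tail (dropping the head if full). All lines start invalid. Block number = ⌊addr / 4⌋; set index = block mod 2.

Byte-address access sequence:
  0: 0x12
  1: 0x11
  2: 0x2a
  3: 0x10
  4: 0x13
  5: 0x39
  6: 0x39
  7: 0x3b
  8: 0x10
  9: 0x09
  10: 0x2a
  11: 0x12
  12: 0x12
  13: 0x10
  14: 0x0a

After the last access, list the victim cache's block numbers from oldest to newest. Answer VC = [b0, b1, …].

VC = [4, 14, 10]

  [0] addr=0x12 blk=4 s=0: MISS | VC []
  [1] addr=0x11 blk=4 s=0: L1-HIT | VC []
  [2] addr=0x2a blk=10 s=0: MISS | VC [4]
  [3] addr=0x10 blk=4 s=0: VC-HIT | VC [10]
  [4] addr=0x13 blk=4 s=0: L1-HIT | VC [10]
  [5] addr=0x39 blk=14 s=0: MISS | VC [10, 4]
  [6] addr=0x39 blk=14 s=0: L1-HIT | VC [10, 4]
  [7] addr=0x3b blk=14 s=0: L1-HIT | VC [10, 4]
  [8] addr=0x10 blk=4 s=0: VC-HIT | VC [10, 14]
  [9] addr=0x9 blk=2 s=0: MISS | VC [10, 14, 4]
  [10] addr=0x2a blk=10 s=0: VC-HIT | VC [2, 14, 4]
  [11] addr=0x12 blk=4 s=0: VC-HIT | VC [2, 14, 10]
  [12] addr=0x12 blk=4 s=0: L1-HIT | VC [2, 14, 10]
  [13] addr=0x10 blk=4 s=0: L1-HIT | VC [2, 14, 10]
  [14] addr=0xa blk=2 s=0: VC-HIT | VC [4, 14, 10]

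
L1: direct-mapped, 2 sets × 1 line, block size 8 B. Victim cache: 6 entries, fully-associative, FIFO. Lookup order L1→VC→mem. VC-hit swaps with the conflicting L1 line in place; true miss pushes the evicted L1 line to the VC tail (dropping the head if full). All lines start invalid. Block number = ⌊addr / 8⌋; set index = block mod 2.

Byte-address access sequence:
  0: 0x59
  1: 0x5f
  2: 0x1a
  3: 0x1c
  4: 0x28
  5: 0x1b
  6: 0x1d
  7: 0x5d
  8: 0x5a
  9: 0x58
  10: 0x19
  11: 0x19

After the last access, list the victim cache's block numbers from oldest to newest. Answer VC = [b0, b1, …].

VC = [11, 5]

#0 0x59→b11/s1 MISS; vc=[]
#1 0x5f→b11/s1 L1-HIT; vc=[]
#2 0x1a→b3/s1 MISS; vc=[11]
#3 0x1c→b3/s1 L1-HIT; vc=[11]
#4 0x28→b5/s1 MISS; vc=[11,3]
#5 0x1b→b3/s1 VC-HIT; vc=[11,5]
#6 0x1d→b3/s1 L1-HIT; vc=[11,5]
#7 0x5d→b11/s1 VC-HIT; vc=[3,5]
#8 0x5a→b11/s1 L1-HIT; vc=[3,5]
#9 0x58→b11/s1 L1-HIT; vc=[3,5]
#10 0x19→b3/s1 VC-HIT; vc=[11,5]
#11 0x19→b3/s1 L1-HIT; vc=[11,5]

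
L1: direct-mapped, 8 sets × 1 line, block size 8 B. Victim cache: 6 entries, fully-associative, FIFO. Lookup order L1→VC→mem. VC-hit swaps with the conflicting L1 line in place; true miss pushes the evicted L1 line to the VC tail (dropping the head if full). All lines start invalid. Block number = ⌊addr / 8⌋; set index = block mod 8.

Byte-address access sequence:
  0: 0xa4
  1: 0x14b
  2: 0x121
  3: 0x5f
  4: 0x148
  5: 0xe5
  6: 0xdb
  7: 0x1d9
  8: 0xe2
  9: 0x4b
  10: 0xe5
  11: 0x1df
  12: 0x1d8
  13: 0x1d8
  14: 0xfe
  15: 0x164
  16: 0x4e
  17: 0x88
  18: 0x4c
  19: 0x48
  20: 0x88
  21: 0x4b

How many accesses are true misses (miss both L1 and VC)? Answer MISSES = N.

MISSES = 11

0: 0xa4 (blk 20, set 4) → MISS  vc=[]
1: 0x14b (blk 41, set 1) → MISS  vc=[]
2: 0x121 (blk 36, set 4) → MISS  vc=[20]
3: 0x5f (blk 11, set 3) → MISS  vc=[20]
4: 0x148 (blk 41, set 1) → L1-HIT  vc=[20]
5: 0xe5 (blk 28, set 4) → MISS  vc=[20, 36]
6: 0xdb (blk 27, set 3) → MISS  vc=[20, 36, 11]
7: 0x1d9 (blk 59, set 3) → MISS  vc=[20, 36, 11, 27]
8: 0xe2 (blk 28, set 4) → L1-HIT  vc=[20, 36, 11, 27]
9: 0x4b (blk 9, set 1) → MISS  vc=[20, 36, 11, 27, 41]
10: 0xe5 (blk 28, set 4) → L1-HIT  vc=[20, 36, 11, 27, 41]
11: 0x1df (blk 59, set 3) → L1-HIT  vc=[20, 36, 11, 27, 41]
12: 0x1d8 (blk 59, set 3) → L1-HIT  vc=[20, 36, 11, 27, 41]
13: 0x1d8 (blk 59, set 3) → L1-HIT  vc=[20, 36, 11, 27, 41]
14: 0xfe (blk 31, set 7) → MISS  vc=[20, 36, 11, 27, 41]
15: 0x164 (blk 44, set 4) → MISS  vc=[20, 36, 11, 27, 41, 28]
16: 0x4e (blk 9, set 1) → L1-HIT  vc=[20, 36, 11, 27, 41, 28]
17: 0x88 (blk 17, set 1) → MISS  vc=[36, 11, 27, 41, 28, 9]
18: 0x4c (blk 9, set 1) → VC-HIT  vc=[36, 11, 27, 41, 28, 17]
19: 0x48 (blk 9, set 1) → L1-HIT  vc=[36, 11, 27, 41, 28, 17]
20: 0x88 (blk 17, set 1) → VC-HIT  vc=[36, 11, 27, 41, 28, 9]
21: 0x4b (blk 9, set 1) → VC-HIT  vc=[36, 11, 27, 41, 28, 17]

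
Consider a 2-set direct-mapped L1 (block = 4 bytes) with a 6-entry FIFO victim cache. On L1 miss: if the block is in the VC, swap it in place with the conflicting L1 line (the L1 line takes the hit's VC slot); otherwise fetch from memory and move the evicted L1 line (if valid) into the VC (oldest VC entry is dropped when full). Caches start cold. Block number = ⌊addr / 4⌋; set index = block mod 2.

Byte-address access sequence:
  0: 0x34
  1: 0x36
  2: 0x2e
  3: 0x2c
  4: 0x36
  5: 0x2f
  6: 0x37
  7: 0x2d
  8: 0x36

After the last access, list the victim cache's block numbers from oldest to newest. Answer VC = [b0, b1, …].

VC = [11]

0: 0x34 (blk 13, set 1) → MISS  vc=[]
1: 0x36 (blk 13, set 1) → L1-HIT  vc=[]
2: 0x2e (blk 11, set 1) → MISS  vc=[13]
3: 0x2c (blk 11, set 1) → L1-HIT  vc=[13]
4: 0x36 (blk 13, set 1) → VC-HIT  vc=[11]
5: 0x2f (blk 11, set 1) → VC-HIT  vc=[13]
6: 0x37 (blk 13, set 1) → VC-HIT  vc=[11]
7: 0x2d (blk 11, set 1) → VC-HIT  vc=[13]
8: 0x36 (blk 13, set 1) → VC-HIT  vc=[11]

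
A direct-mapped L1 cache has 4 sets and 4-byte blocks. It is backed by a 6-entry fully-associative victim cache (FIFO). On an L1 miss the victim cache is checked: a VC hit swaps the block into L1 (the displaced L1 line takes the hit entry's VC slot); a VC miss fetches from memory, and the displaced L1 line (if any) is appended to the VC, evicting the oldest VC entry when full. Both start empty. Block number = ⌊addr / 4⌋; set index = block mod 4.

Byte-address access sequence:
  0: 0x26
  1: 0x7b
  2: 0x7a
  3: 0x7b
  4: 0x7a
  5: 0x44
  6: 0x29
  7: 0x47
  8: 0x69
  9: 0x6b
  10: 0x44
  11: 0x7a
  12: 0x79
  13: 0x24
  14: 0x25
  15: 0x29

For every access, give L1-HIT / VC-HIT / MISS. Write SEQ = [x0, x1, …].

SEQ = [MISS, MISS, L1-HIT, L1-HIT, L1-HIT, MISS, MISS, L1-HIT, MISS, L1-HIT, L1-HIT, VC-HIT, L1-HIT, VC-HIT, L1-HIT, VC-HIT]

  [0] addr=0x26 blk=9 s=1: MISS | VC []
  [1] addr=0x7b blk=30 s=2: MISS | VC []
  [2] addr=0x7a blk=30 s=2: L1-HIT | VC []
  [3] addr=0x7b blk=30 s=2: L1-HIT | VC []
  [4] addr=0x7a blk=30 s=2: L1-HIT | VC []
  [5] addr=0x44 blk=17 s=1: MISS | VC [9]
  [6] addr=0x29 blk=10 s=2: MISS | VC [9, 30]
  [7] addr=0x47 blk=17 s=1: L1-HIT | VC [9, 30]
  [8] addr=0x69 blk=26 s=2: MISS | VC [9, 30, 10]
  [9] addr=0x6b blk=26 s=2: L1-HIT | VC [9, 30, 10]
  [10] addr=0x44 blk=17 s=1: L1-HIT | VC [9, 30, 10]
  [11] addr=0x7a blk=30 s=2: VC-HIT | VC [9, 26, 10]
  [12] addr=0x79 blk=30 s=2: L1-HIT | VC [9, 26, 10]
  [13] addr=0x24 blk=9 s=1: VC-HIT | VC [17, 26, 10]
  [14] addr=0x25 blk=9 s=1: L1-HIT | VC [17, 26, 10]
  [15] addr=0x29 blk=10 s=2: VC-HIT | VC [17, 26, 30]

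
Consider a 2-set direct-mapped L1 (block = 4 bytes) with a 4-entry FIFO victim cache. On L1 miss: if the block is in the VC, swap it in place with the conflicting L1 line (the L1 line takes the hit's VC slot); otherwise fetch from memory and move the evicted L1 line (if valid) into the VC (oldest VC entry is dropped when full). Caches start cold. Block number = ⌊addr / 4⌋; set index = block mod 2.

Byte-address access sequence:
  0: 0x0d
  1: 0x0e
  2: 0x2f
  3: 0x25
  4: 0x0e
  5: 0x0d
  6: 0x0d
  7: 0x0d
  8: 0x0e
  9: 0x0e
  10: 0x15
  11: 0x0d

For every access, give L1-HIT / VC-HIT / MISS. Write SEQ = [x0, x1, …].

0: 0xd (blk 3, set 1) → MISS  vc=[]
1: 0xe (blk 3, set 1) → L1-HIT  vc=[]
2: 0x2f (blk 11, set 1) → MISS  vc=[3]
3: 0x25 (blk 9, set 1) → MISS  vc=[3, 11]
4: 0xe (blk 3, set 1) → VC-HIT  vc=[9, 11]
5: 0xd (blk 3, set 1) → L1-HIT  vc=[9, 11]
6: 0xd (blk 3, set 1) → L1-HIT  vc=[9, 11]
7: 0xd (blk 3, set 1) → L1-HIT  vc=[9, 11]
8: 0xe (blk 3, set 1) → L1-HIT  vc=[9, 11]
9: 0xe (blk 3, set 1) → L1-HIT  vc=[9, 11]
10: 0x15 (blk 5, set 1) → MISS  vc=[9, 11, 3]
11: 0xd (blk 3, set 1) → VC-HIT  vc=[9, 11, 5]

SEQ = [MISS, L1-HIT, MISS, MISS, VC-HIT, L1-HIT, L1-HIT, L1-HIT, L1-HIT, L1-HIT, MISS, VC-HIT]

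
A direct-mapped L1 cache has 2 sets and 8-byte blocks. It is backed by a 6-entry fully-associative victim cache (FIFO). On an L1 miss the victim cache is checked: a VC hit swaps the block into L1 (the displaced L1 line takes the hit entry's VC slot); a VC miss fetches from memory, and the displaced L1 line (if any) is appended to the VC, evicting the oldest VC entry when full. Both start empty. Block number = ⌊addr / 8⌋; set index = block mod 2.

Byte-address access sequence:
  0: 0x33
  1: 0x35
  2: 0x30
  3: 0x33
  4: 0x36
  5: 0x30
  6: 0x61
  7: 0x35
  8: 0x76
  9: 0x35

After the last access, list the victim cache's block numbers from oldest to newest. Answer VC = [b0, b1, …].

  [0] addr=0x33 blk=6 s=0: MISS | VC []
  [1] addr=0x35 blk=6 s=0: L1-HIT | VC []
  [2] addr=0x30 blk=6 s=0: L1-HIT | VC []
  [3] addr=0x33 blk=6 s=0: L1-HIT | VC []
  [4] addr=0x36 blk=6 s=0: L1-HIT | VC []
  [5] addr=0x30 blk=6 s=0: L1-HIT | VC []
  [6] addr=0x61 blk=12 s=0: MISS | VC [6]
  [7] addr=0x35 blk=6 s=0: VC-HIT | VC [12]
  [8] addr=0x76 blk=14 s=0: MISS | VC [12, 6]
  [9] addr=0x35 blk=6 s=0: VC-HIT | VC [12, 14]

VC = [12, 14]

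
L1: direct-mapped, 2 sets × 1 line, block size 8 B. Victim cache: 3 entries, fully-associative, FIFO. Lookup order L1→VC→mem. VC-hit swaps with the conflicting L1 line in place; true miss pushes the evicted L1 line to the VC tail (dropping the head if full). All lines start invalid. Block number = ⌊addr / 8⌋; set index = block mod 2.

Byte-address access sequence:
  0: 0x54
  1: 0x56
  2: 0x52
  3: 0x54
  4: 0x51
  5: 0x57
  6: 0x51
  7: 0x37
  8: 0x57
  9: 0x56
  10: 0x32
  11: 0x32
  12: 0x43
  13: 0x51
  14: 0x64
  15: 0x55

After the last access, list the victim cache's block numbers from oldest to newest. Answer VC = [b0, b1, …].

VC = [8, 6, 12]

0: 0x54 (blk 10, set 0) → MISS  vc=[]
1: 0x56 (blk 10, set 0) → L1-HIT  vc=[]
2: 0x52 (blk 10, set 0) → L1-HIT  vc=[]
3: 0x54 (blk 10, set 0) → L1-HIT  vc=[]
4: 0x51 (blk 10, set 0) → L1-HIT  vc=[]
5: 0x57 (blk 10, set 0) → L1-HIT  vc=[]
6: 0x51 (blk 10, set 0) → L1-HIT  vc=[]
7: 0x37 (blk 6, set 0) → MISS  vc=[10]
8: 0x57 (blk 10, set 0) → VC-HIT  vc=[6]
9: 0x56 (blk 10, set 0) → L1-HIT  vc=[6]
10: 0x32 (blk 6, set 0) → VC-HIT  vc=[10]
11: 0x32 (blk 6, set 0) → L1-HIT  vc=[10]
12: 0x43 (blk 8, set 0) → MISS  vc=[10, 6]
13: 0x51 (blk 10, set 0) → VC-HIT  vc=[8, 6]
14: 0x64 (blk 12, set 0) → MISS  vc=[8, 6, 10]
15: 0x55 (blk 10, set 0) → VC-HIT  vc=[8, 6, 12]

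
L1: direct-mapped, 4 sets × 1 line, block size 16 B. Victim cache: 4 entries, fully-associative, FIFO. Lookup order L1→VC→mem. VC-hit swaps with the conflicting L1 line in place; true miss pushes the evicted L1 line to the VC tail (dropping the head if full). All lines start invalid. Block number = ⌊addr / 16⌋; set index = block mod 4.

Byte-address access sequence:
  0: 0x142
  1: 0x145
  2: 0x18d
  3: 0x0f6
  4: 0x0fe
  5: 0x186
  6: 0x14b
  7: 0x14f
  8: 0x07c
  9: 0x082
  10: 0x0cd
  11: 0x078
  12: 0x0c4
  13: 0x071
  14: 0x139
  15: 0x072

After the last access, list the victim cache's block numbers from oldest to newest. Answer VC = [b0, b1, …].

0: 0x142 (blk 20, set 0) → MISS  vc=[]
1: 0x145 (blk 20, set 0) → L1-HIT  vc=[]
2: 0x18d (blk 24, set 0) → MISS  vc=[20]
3: 0xf6 (blk 15, set 3) → MISS  vc=[20]
4: 0xfe (blk 15, set 3) → L1-HIT  vc=[20]
5: 0x186 (blk 24, set 0) → L1-HIT  vc=[20]
6: 0x14b (blk 20, set 0) → VC-HIT  vc=[24]
7: 0x14f (blk 20, set 0) → L1-HIT  vc=[24]
8: 0x7c (blk 7, set 3) → MISS  vc=[24, 15]
9: 0x82 (blk 8, set 0) → MISS  vc=[24, 15, 20]
10: 0xcd (blk 12, set 0) → MISS  vc=[24, 15, 20, 8]
11: 0x78 (blk 7, set 3) → L1-HIT  vc=[24, 15, 20, 8]
12: 0xc4 (blk 12, set 0) → L1-HIT  vc=[24, 15, 20, 8]
13: 0x71 (blk 7, set 3) → L1-HIT  vc=[24, 15, 20, 8]
14: 0x139 (blk 19, set 3) → MISS  vc=[15, 20, 8, 7]
15: 0x72 (blk 7, set 3) → VC-HIT  vc=[15, 20, 8, 19]

VC = [15, 20, 8, 19]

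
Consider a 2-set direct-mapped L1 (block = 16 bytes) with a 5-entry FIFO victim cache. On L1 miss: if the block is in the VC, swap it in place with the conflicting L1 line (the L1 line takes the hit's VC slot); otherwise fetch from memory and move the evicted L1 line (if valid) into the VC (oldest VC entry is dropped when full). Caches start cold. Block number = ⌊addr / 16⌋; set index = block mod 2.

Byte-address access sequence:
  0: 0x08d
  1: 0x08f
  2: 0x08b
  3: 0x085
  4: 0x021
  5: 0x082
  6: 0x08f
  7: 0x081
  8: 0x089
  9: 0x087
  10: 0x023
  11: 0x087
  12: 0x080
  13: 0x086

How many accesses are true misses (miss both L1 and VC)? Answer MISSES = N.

MISSES = 2

0: 0x8d (blk 8, set 0) → MISS  vc=[]
1: 0x8f (blk 8, set 0) → L1-HIT  vc=[]
2: 0x8b (blk 8, set 0) → L1-HIT  vc=[]
3: 0x85 (blk 8, set 0) → L1-HIT  vc=[]
4: 0x21 (blk 2, set 0) → MISS  vc=[8]
5: 0x82 (blk 8, set 0) → VC-HIT  vc=[2]
6: 0x8f (blk 8, set 0) → L1-HIT  vc=[2]
7: 0x81 (blk 8, set 0) → L1-HIT  vc=[2]
8: 0x89 (blk 8, set 0) → L1-HIT  vc=[2]
9: 0x87 (blk 8, set 0) → L1-HIT  vc=[2]
10: 0x23 (blk 2, set 0) → VC-HIT  vc=[8]
11: 0x87 (blk 8, set 0) → VC-HIT  vc=[2]
12: 0x80 (blk 8, set 0) → L1-HIT  vc=[2]
13: 0x86 (blk 8, set 0) → L1-HIT  vc=[2]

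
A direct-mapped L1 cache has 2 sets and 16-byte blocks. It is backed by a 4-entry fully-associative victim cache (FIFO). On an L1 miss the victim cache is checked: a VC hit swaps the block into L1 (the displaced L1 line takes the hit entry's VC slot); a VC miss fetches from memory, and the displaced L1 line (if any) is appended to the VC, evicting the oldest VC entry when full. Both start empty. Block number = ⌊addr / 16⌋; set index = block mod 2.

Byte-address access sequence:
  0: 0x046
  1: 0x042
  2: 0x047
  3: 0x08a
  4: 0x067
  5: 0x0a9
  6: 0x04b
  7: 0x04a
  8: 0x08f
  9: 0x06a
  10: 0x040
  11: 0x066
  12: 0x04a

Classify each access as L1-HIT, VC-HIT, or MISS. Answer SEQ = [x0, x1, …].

0: 0x46 (blk 4, set 0) → MISS  vc=[]
1: 0x42 (blk 4, set 0) → L1-HIT  vc=[]
2: 0x47 (blk 4, set 0) → L1-HIT  vc=[]
3: 0x8a (blk 8, set 0) → MISS  vc=[4]
4: 0x67 (blk 6, set 0) → MISS  vc=[4, 8]
5: 0xa9 (blk 10, set 0) → MISS  vc=[4, 8, 6]
6: 0x4b (blk 4, set 0) → VC-HIT  vc=[10, 8, 6]
7: 0x4a (blk 4, set 0) → L1-HIT  vc=[10, 8, 6]
8: 0x8f (blk 8, set 0) → VC-HIT  vc=[10, 4, 6]
9: 0x6a (blk 6, set 0) → VC-HIT  vc=[10, 4, 8]
10: 0x40 (blk 4, set 0) → VC-HIT  vc=[10, 6, 8]
11: 0x66 (blk 6, set 0) → VC-HIT  vc=[10, 4, 8]
12: 0x4a (blk 4, set 0) → VC-HIT  vc=[10, 6, 8]

SEQ = [MISS, L1-HIT, L1-HIT, MISS, MISS, MISS, VC-HIT, L1-HIT, VC-HIT, VC-HIT, VC-HIT, VC-HIT, VC-HIT]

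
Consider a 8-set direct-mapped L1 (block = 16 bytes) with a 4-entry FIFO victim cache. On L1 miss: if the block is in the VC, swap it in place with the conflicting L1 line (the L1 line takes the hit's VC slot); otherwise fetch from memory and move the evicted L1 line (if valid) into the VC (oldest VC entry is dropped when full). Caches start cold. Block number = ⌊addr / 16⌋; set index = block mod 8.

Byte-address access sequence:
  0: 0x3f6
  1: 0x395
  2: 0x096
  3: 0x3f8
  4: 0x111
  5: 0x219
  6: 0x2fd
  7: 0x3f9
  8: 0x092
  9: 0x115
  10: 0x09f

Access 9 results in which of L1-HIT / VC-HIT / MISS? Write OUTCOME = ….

0: 0x3f6 (blk 63, set 7) → MISS  vc=[]
1: 0x395 (blk 57, set 1) → MISS  vc=[]
2: 0x96 (blk 9, set 1) → MISS  vc=[57]
3: 0x3f8 (blk 63, set 7) → L1-HIT  vc=[57]
4: 0x111 (blk 17, set 1) → MISS  vc=[57, 9]
5: 0x219 (blk 33, set 1) → MISS  vc=[57, 9, 17]
6: 0x2fd (blk 47, set 7) → MISS  vc=[57, 9, 17, 63]
7: 0x3f9 (blk 63, set 7) → VC-HIT  vc=[57, 9, 17, 47]
8: 0x92 (blk 9, set 1) → VC-HIT  vc=[57, 33, 17, 47]
9: 0x115 (blk 17, set 1) → VC-HIT  vc=[57, 33, 9, 47]
10: 0x9f (blk 9, set 1) → VC-HIT  vc=[57, 33, 17, 47]

OUTCOME = VC-HIT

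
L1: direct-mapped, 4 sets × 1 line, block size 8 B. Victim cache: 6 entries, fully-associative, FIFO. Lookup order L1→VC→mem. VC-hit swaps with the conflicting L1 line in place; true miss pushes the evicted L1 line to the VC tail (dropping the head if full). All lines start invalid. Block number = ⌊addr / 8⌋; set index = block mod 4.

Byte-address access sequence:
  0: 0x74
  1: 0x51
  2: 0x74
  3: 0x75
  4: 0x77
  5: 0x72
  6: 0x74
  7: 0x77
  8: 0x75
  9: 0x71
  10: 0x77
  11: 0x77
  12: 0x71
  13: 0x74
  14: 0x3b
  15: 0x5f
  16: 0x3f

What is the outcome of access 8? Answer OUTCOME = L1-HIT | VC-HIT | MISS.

  [0] addr=0x74 blk=14 s=2: MISS | VC []
  [1] addr=0x51 blk=10 s=2: MISS | VC [14]
  [2] addr=0x74 blk=14 s=2: VC-HIT | VC [10]
  [3] addr=0x75 blk=14 s=2: L1-HIT | VC [10]
  [4] addr=0x77 blk=14 s=2: L1-HIT | VC [10]
  [5] addr=0x72 blk=14 s=2: L1-HIT | VC [10]
  [6] addr=0x74 blk=14 s=2: L1-HIT | VC [10]
  [7] addr=0x77 blk=14 s=2: L1-HIT | VC [10]
  [8] addr=0x75 blk=14 s=2: L1-HIT | VC [10]
  [9] addr=0x71 blk=14 s=2: L1-HIT | VC [10]
  [10] addr=0x77 blk=14 s=2: L1-HIT | VC [10]
  [11] addr=0x77 blk=14 s=2: L1-HIT | VC [10]
  [12] addr=0x71 blk=14 s=2: L1-HIT | VC [10]
  [13] addr=0x74 blk=14 s=2: L1-HIT | VC [10]
  [14] addr=0x3b blk=7 s=3: MISS | VC [10]
  [15] addr=0x5f blk=11 s=3: MISS | VC [10, 7]
  [16] addr=0x3f blk=7 s=3: VC-HIT | VC [10, 11]

OUTCOME = L1-HIT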